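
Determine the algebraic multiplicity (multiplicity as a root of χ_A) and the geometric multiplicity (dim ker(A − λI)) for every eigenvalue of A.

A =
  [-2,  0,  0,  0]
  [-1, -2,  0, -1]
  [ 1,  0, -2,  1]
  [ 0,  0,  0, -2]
λ = -2: alg = 4, geom = 3

Step 1 — factor the characteristic polynomial to read off the algebraic multiplicities:
  χ_A(x) = (x + 2)^4

Step 2 — compute geometric multiplicities via the rank-nullity identity g(λ) = n − rank(A − λI):
  rank(A − (-2)·I) = 1, so dim ker(A − (-2)·I) = n − 1 = 3

Summary:
  λ = -2: algebraic multiplicity = 4, geometric multiplicity = 3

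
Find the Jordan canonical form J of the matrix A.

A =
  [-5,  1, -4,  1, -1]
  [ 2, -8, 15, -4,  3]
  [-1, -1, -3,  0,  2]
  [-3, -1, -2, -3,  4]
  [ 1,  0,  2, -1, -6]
J_3(-5) ⊕ J_2(-5)

The characteristic polynomial is
  det(x·I − A) = x^5 + 25*x^4 + 250*x^3 + 1250*x^2 + 3125*x + 3125 = (x + 5)^5

Eigenvalues and multiplicities (the geometric multiplicity of λ is n − rank(A − λI), which equals the number of Jordan blocks for λ):
  λ = -5: algebraic multiplicity = 5, geometric multiplicity = 2

Determining the block sizes for each eigenvalue:
  λ = -5: with am = 5 and gm = 2, the partition is not yet determined (e.g. several partitions of 5 into 2 parts exist). Let N = A − (-5)·I. Computing rank(N^1) = 3, rank(N^2) = 1, rank(N^3) = 0; the number of blocks of size ≥ j is rank(N^{j−1}) − rank(N^j), giving [2, 2, 1]. So we have 1 block(s) of size 3, 1 block(s) of size 2 → block sizes [3, 2]

Assembling the blocks gives a Jordan form
J =
  [-5,  1,  0,  0,  0]
  [ 0, -5,  1,  0,  0]
  [ 0,  0, -5,  0,  0]
  [ 0,  0,  0, -5,  1]
  [ 0,  0,  0,  0, -5]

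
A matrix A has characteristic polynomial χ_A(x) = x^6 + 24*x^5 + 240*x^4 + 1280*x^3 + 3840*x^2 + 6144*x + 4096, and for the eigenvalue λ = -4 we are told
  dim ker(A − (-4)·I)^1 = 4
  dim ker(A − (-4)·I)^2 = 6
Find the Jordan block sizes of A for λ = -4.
Block sizes for λ = -4: [2, 2, 1, 1]

From the dimensions of kernels of powers, the number of Jordan blocks of size at least j is d_j − d_{j−1} where d_j = dim ker(N^j) (with d_0 = 0). Computing the differences gives [4, 2].
The number of blocks of size exactly k is (#blocks of size ≥ k) − (#blocks of size ≥ k + 1), so the partition is: 2 block(s) of size 1, 2 block(s) of size 2.
In nonincreasing order the block sizes are [2, 2, 1, 1].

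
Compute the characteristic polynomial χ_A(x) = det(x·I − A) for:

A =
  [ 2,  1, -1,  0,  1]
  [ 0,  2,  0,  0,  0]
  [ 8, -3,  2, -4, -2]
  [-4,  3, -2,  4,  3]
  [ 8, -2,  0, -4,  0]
x^5 - 10*x^4 + 40*x^3 - 80*x^2 + 80*x - 32

Expanding det(x·I − A) (e.g. by cofactor expansion or by noting that A is similar to its Jordan form J, which has the same characteristic polynomial as A) gives
  χ_A(x) = x^5 - 10*x^4 + 40*x^3 - 80*x^2 + 80*x - 32
which factors as (x - 2)^5. The eigenvalues (with algebraic multiplicities) are λ = 2 with multiplicity 5.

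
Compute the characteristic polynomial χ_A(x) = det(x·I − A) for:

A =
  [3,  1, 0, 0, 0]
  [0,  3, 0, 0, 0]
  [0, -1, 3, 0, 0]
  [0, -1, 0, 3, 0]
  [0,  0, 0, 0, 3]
x^5 - 15*x^4 + 90*x^3 - 270*x^2 + 405*x - 243

Expanding det(x·I − A) (e.g. by cofactor expansion or by noting that A is similar to its Jordan form J, which has the same characteristic polynomial as A) gives
  χ_A(x) = x^5 - 15*x^4 + 90*x^3 - 270*x^2 + 405*x - 243
which factors as (x - 3)^5. The eigenvalues (with algebraic multiplicities) are λ = 3 with multiplicity 5.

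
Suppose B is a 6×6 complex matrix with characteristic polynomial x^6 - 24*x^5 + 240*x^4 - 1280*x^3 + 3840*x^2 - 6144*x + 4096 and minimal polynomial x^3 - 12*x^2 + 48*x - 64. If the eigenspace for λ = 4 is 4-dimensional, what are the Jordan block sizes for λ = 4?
Block sizes for λ = 4: [3, 1, 1, 1]

Step 1 — from the characteristic polynomial, algebraic multiplicity of λ = 4 is 6. From dim ker(B − (4)·I) = 4, there are exactly 4 Jordan blocks for λ = 4.
Step 2 — from the minimal polynomial, the factor (x − 4)^3 tells us the largest block for λ = 4 has size 3.
Step 3 — with total size 6, 4 blocks, and largest block 3, the block sizes (in nonincreasing order) are [3, 1, 1, 1].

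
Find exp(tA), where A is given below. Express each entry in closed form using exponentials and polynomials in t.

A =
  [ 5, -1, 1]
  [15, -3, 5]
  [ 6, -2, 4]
e^{tA} =
  [3*t*exp(2*t) + exp(2*t), -t*exp(2*t), t*exp(2*t)]
  [15*t*exp(2*t), -5*t*exp(2*t) + exp(2*t), 5*t*exp(2*t)]
  [6*t*exp(2*t), -2*t*exp(2*t), 2*t*exp(2*t) + exp(2*t)]

Strategy: write A = P · J · P⁻¹ where J is a Jordan canonical form, so e^{tA} = P · e^{tJ} · P⁻¹, and e^{tJ} can be computed block-by-block.

A has Jordan form
J =
  [2, 1, 0]
  [0, 2, 0]
  [0, 0, 2]
(up to reordering of blocks).

Per-block formulas:
  For a 1×1 block at λ = 2: exp(t · [2]) = [e^(2t)].
  For a 2×2 Jordan block J_2(2): exp(t · J_2(2)) = e^(2t)·(I + t·N), where N is the 2×2 nilpotent shift.

After assembling e^{tJ} and conjugating by P, we get:

e^{tA} =
  [3*t*exp(2*t) + exp(2*t), -t*exp(2*t), t*exp(2*t)]
  [15*t*exp(2*t), -5*t*exp(2*t) + exp(2*t), 5*t*exp(2*t)]
  [6*t*exp(2*t), -2*t*exp(2*t), 2*t*exp(2*t) + exp(2*t)]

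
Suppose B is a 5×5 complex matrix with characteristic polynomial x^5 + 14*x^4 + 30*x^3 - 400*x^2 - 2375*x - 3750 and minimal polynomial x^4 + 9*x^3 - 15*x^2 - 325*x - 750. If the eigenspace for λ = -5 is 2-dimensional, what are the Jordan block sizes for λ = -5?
Block sizes for λ = -5: [3, 1]

Step 1 — from the characteristic polynomial, algebraic multiplicity of λ = -5 is 4. From dim ker(B − (-5)·I) = 2, there are exactly 2 Jordan blocks for λ = -5.
Step 2 — from the minimal polynomial, the factor (x + 5)^3 tells us the largest block for λ = -5 has size 3.
Step 3 — with total size 4, 2 blocks, and largest block 3, the block sizes (in nonincreasing order) are [3, 1].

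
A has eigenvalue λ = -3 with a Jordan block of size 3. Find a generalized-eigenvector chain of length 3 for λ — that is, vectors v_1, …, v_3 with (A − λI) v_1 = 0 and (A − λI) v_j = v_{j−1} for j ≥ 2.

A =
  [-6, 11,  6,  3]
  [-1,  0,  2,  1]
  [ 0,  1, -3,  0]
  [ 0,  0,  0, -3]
A Jordan chain for λ = -3 of length 3:
v_1 = (-2, 0, -1, 0)ᵀ
v_2 = (-3, -1, 0, 0)ᵀ
v_3 = (1, 0, 0, 0)ᵀ

Let N = A − (-3)·I. We want v_3 with N^3 v_3 = 0 but N^2 v_3 ≠ 0; then v_{j-1} := N · v_j for j = 3, …, 2.

Pick v_3 = (1, 0, 0, 0)ᵀ.
Then v_2 = N · v_3 = (-3, -1, 0, 0)ᵀ.
Then v_1 = N · v_2 = (-2, 0, -1, 0)ᵀ.

Sanity check: (A − (-3)·I) v_1 = (0, 0, 0, 0)ᵀ = 0. ✓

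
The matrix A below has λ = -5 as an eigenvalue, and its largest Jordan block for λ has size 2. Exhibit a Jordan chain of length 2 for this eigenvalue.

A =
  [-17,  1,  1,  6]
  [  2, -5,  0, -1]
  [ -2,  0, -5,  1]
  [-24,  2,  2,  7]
A Jordan chain for λ = -5 of length 2:
v_1 = (-12, 2, -2, -24)ᵀ
v_2 = (1, 0, 0, 0)ᵀ

Let N = A − (-5)·I. We want v_2 with N^2 v_2 = 0 but N^1 v_2 ≠ 0; then v_{j-1} := N · v_j for j = 2, …, 2.

Pick v_2 = (1, 0, 0, 0)ᵀ.
Then v_1 = N · v_2 = (-12, 2, -2, -24)ᵀ.

Sanity check: (A − (-5)·I) v_1 = (0, 0, 0, 0)ᵀ = 0. ✓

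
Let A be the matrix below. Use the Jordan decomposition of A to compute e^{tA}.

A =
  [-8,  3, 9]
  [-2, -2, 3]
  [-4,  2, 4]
e^{tA} =
  [-3*t^2*exp(-2*t) - 6*t*exp(-2*t) + exp(-2*t), 3*t*exp(-2*t), 9*t^2*exp(-2*t)/2 + 9*t*exp(-2*t)]
  [-2*t*exp(-2*t), exp(-2*t), 3*t*exp(-2*t)]
  [-2*t^2*exp(-2*t) - 4*t*exp(-2*t), 2*t*exp(-2*t), 3*t^2*exp(-2*t) + 6*t*exp(-2*t) + exp(-2*t)]

Strategy: write A = P · J · P⁻¹ where J is a Jordan canonical form, so e^{tA} = P · e^{tJ} · P⁻¹, and e^{tJ} can be computed block-by-block.

A has Jordan form
J =
  [-2,  1,  0]
  [ 0, -2,  1]
  [ 0,  0, -2]
(up to reordering of blocks).

Per-block formulas:
  For a 3×3 Jordan block J_3(-2): exp(t · J_3(-2)) = e^(-2t)·(I + t·N + (t^2/2)·N^2), where N is the 3×3 nilpotent shift.

After assembling e^{tJ} and conjugating by P, we get:

e^{tA} =
  [-3*t^2*exp(-2*t) - 6*t*exp(-2*t) + exp(-2*t), 3*t*exp(-2*t), 9*t^2*exp(-2*t)/2 + 9*t*exp(-2*t)]
  [-2*t*exp(-2*t), exp(-2*t), 3*t*exp(-2*t)]
  [-2*t^2*exp(-2*t) - 4*t*exp(-2*t), 2*t*exp(-2*t), 3*t^2*exp(-2*t) + 6*t*exp(-2*t) + exp(-2*t)]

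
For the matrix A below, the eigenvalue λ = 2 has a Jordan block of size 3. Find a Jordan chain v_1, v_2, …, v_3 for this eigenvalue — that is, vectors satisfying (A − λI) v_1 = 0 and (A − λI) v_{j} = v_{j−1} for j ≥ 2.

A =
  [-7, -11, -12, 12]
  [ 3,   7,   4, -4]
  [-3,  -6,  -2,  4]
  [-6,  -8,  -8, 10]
A Jordan chain for λ = 2 of length 3:
v_1 = (12, 0, -3, 6)ᵀ
v_2 = (-9, 3, -3, -6)ᵀ
v_3 = (1, 0, 0, 0)ᵀ

Let N = A − (2)·I. We want v_3 with N^3 v_3 = 0 but N^2 v_3 ≠ 0; then v_{j-1} := N · v_j for j = 3, …, 2.

Pick v_3 = (1, 0, 0, 0)ᵀ.
Then v_2 = N · v_3 = (-9, 3, -3, -6)ᵀ.
Then v_1 = N · v_2 = (12, 0, -3, 6)ᵀ.

Sanity check: (A − (2)·I) v_1 = (0, 0, 0, 0)ᵀ = 0. ✓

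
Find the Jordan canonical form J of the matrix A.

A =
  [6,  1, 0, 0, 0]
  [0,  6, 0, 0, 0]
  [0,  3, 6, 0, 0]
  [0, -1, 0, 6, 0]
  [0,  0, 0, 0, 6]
J_2(6) ⊕ J_1(6) ⊕ J_1(6) ⊕ J_1(6)

The characteristic polynomial is
  det(x·I − A) = x^5 - 30*x^4 + 360*x^3 - 2160*x^2 + 6480*x - 7776 = (x - 6)^5

Eigenvalues and multiplicities (the geometric multiplicity of λ is n − rank(A − λI), which equals the number of Jordan blocks for λ):
  λ = 6: algebraic multiplicity = 5, geometric multiplicity = 4

Determining the block sizes for each eigenvalue:
  λ = 6: 4 blocks summing to 5 forces exactly one block of size 2 and the rest size 1 → block sizes [2, 1, 1, 1]

Assembling the blocks gives a Jordan form
J =
  [6, 1, 0, 0, 0]
  [0, 6, 0, 0, 0]
  [0, 0, 6, 0, 0]
  [0, 0, 0, 6, 0]
  [0, 0, 0, 0, 6]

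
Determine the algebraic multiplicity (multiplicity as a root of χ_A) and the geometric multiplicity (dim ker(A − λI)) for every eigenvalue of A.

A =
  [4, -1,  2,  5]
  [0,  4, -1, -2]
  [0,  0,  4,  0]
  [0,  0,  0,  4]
λ = 4: alg = 4, geom = 2

Step 1 — factor the characteristic polynomial to read off the algebraic multiplicities:
  χ_A(x) = (x - 4)^4

Step 2 — compute geometric multiplicities via the rank-nullity identity g(λ) = n − rank(A − λI):
  rank(A − (4)·I) = 2, so dim ker(A − (4)·I) = n − 2 = 2

Summary:
  λ = 4: algebraic multiplicity = 4, geometric multiplicity = 2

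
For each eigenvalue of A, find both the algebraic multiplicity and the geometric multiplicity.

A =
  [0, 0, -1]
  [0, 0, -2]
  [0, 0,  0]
λ = 0: alg = 3, geom = 2

Step 1 — factor the characteristic polynomial to read off the algebraic multiplicities:
  χ_A(x) = x^3

Step 2 — compute geometric multiplicities via the rank-nullity identity g(λ) = n − rank(A − λI):
  rank(A − (0)·I) = 1, so dim ker(A − (0)·I) = n − 1 = 2

Summary:
  λ = 0: algebraic multiplicity = 3, geometric multiplicity = 2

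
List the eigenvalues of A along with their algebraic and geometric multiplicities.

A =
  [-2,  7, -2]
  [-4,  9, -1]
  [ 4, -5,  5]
λ = 4: alg = 3, geom = 1

Step 1 — factor the characteristic polynomial to read off the algebraic multiplicities:
  χ_A(x) = (x - 4)^3

Step 2 — compute geometric multiplicities via the rank-nullity identity g(λ) = n − rank(A − λI):
  rank(A − (4)·I) = 2, so dim ker(A − (4)·I) = n − 2 = 1

Summary:
  λ = 4: algebraic multiplicity = 3, geometric multiplicity = 1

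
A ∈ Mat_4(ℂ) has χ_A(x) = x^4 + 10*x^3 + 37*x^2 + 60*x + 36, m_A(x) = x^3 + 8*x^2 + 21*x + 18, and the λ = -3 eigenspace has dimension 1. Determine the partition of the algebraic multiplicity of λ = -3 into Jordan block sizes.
Block sizes for λ = -3: [2]

Step 1 — from the characteristic polynomial, algebraic multiplicity of λ = -3 is 2. From dim ker(A − (-3)·I) = 1, there are exactly 1 Jordan blocks for λ = -3.
Step 2 — from the minimal polynomial, the factor (x + 3)^2 tells us the largest block for λ = -3 has size 2.
Step 3 — with total size 2, 1 blocks, and largest block 2, the block sizes (in nonincreasing order) are [2].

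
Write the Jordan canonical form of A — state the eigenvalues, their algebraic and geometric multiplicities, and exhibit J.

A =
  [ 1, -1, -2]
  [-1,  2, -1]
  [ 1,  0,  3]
J_3(2)

The characteristic polynomial is
  det(x·I − A) = x^3 - 6*x^2 + 12*x - 8 = (x - 2)^3

Eigenvalues and multiplicities (the geometric multiplicity of λ is n − rank(A − λI), which equals the number of Jordan blocks for λ):
  λ = 2: algebraic multiplicity = 3, geometric multiplicity = 1

Determining the block sizes for each eigenvalue:
  λ = 2: one block (gm = 1), so the single block has size am = 3 → block sizes [3]

Assembling the blocks gives a Jordan form
J =
  [2, 1, 0]
  [0, 2, 1]
  [0, 0, 2]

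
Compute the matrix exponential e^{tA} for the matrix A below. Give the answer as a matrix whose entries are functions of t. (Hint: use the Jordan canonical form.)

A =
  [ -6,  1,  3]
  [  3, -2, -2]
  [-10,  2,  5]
e^{tA} =
  [-t^2*exp(-t) - 5*t*exp(-t) + exp(-t), t*exp(-t), t^2*exp(-t)/2 + 3*t*exp(-t)]
  [t^2*exp(-t) + 3*t*exp(-t), -t*exp(-t) + exp(-t), -t^2*exp(-t)/2 - 2*t*exp(-t)]
  [-2*t^2*exp(-t) - 10*t*exp(-t), 2*t*exp(-t), t^2*exp(-t) + 6*t*exp(-t) + exp(-t)]

Strategy: write A = P · J · P⁻¹ where J is a Jordan canonical form, so e^{tA} = P · e^{tJ} · P⁻¹, and e^{tJ} can be computed block-by-block.

A has Jordan form
J =
  [-1,  1,  0]
  [ 0, -1,  1]
  [ 0,  0, -1]
(up to reordering of blocks).

Per-block formulas:
  For a 3×3 Jordan block J_3(-1): exp(t · J_3(-1)) = e^(-1t)·(I + t·N + (t^2/2)·N^2), where N is the 3×3 nilpotent shift.

After assembling e^{tJ} and conjugating by P, we get:

e^{tA} =
  [-t^2*exp(-t) - 5*t*exp(-t) + exp(-t), t*exp(-t), t^2*exp(-t)/2 + 3*t*exp(-t)]
  [t^2*exp(-t) + 3*t*exp(-t), -t*exp(-t) + exp(-t), -t^2*exp(-t)/2 - 2*t*exp(-t)]
  [-2*t^2*exp(-t) - 10*t*exp(-t), 2*t*exp(-t), t^2*exp(-t) + 6*t*exp(-t) + exp(-t)]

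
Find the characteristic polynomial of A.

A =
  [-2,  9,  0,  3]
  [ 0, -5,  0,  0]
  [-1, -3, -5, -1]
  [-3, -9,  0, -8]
x^4 + 20*x^3 + 150*x^2 + 500*x + 625

Expanding det(x·I − A) (e.g. by cofactor expansion or by noting that A is similar to its Jordan form J, which has the same characteristic polynomial as A) gives
  χ_A(x) = x^4 + 20*x^3 + 150*x^2 + 500*x + 625
which factors as (x + 5)^4. The eigenvalues (with algebraic multiplicities) are λ = -5 with multiplicity 4.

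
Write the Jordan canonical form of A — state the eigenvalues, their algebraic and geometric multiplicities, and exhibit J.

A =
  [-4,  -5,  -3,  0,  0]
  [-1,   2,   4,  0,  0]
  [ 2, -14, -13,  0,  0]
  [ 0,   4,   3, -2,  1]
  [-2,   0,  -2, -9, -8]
J_3(-5) ⊕ J_2(-5)

The characteristic polynomial is
  det(x·I − A) = x^5 + 25*x^4 + 250*x^3 + 1250*x^2 + 3125*x + 3125 = (x + 5)^5

Eigenvalues and multiplicities (the geometric multiplicity of λ is n − rank(A − λI), which equals the number of Jordan blocks for λ):
  λ = -5: algebraic multiplicity = 5, geometric multiplicity = 2

Determining the block sizes for each eigenvalue:
  λ = -5: with am = 5 and gm = 2, the partition is not yet determined (e.g. several partitions of 5 into 2 parts exist). Let N = A − (-5)·I. Computing rank(N^1) = 3, rank(N^2) = 1, rank(N^3) = 0; the number of blocks of size ≥ j is rank(N^{j−1}) − rank(N^j), giving [2, 2, 1]. So we have 1 block(s) of size 3, 1 block(s) of size 2 → block sizes [3, 2]

Assembling the blocks gives a Jordan form
J =
  [-5,  1,  0,  0,  0]
  [ 0, -5,  1,  0,  0]
  [ 0,  0, -5,  0,  0]
  [ 0,  0,  0, -5,  1]
  [ 0,  0,  0,  0, -5]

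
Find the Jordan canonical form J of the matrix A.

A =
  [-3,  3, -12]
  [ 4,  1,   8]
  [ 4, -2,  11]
J_2(3) ⊕ J_1(3)

The characteristic polynomial is
  det(x·I − A) = x^3 - 9*x^2 + 27*x - 27 = (x - 3)^3

Eigenvalues and multiplicities (the geometric multiplicity of λ is n − rank(A − λI), which equals the number of Jordan blocks for λ):
  λ = 3: algebraic multiplicity = 3, geometric multiplicity = 2

Determining the block sizes for each eigenvalue:
  λ = 3: 2 blocks summing to 3 forces exactly one block of size 2 and the rest size 1 → block sizes [2, 1]

Assembling the blocks gives a Jordan form
J =
  [3, 1, 0]
  [0, 3, 0]
  [0, 0, 3]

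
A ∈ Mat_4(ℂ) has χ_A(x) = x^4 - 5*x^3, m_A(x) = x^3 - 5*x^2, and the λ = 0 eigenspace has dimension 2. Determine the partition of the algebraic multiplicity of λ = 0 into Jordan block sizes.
Block sizes for λ = 0: [2, 1]

Step 1 — from the characteristic polynomial, algebraic multiplicity of λ = 0 is 3. From dim ker(A − (0)·I) = 2, there are exactly 2 Jordan blocks for λ = 0.
Step 2 — from the minimal polynomial, the factor (x − 0)^2 tells us the largest block for λ = 0 has size 2.
Step 3 — with total size 3, 2 blocks, and largest block 2, the block sizes (in nonincreasing order) are [2, 1].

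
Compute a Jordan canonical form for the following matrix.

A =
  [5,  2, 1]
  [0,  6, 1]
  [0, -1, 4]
J_3(5)

The characteristic polynomial is
  det(x·I − A) = x^3 - 15*x^2 + 75*x - 125 = (x - 5)^3

Eigenvalues and multiplicities (the geometric multiplicity of λ is n − rank(A − λI), which equals the number of Jordan blocks for λ):
  λ = 5: algebraic multiplicity = 3, geometric multiplicity = 1

Determining the block sizes for each eigenvalue:
  λ = 5: one block (gm = 1), so the single block has size am = 3 → block sizes [3]

Assembling the blocks gives a Jordan form
J =
  [5, 1, 0]
  [0, 5, 1]
  [0, 0, 5]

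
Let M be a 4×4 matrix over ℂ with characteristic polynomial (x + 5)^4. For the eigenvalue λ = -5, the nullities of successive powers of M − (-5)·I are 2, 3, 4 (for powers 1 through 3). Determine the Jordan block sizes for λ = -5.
Block sizes for λ = -5: [3, 1]

From the dimensions of kernels of powers, the number of Jordan blocks of size at least j is d_j − d_{j−1} where d_j = dim ker(N^j) (with d_0 = 0). Computing the differences gives [2, 1, 1].
The number of blocks of size exactly k is (#blocks of size ≥ k) − (#blocks of size ≥ k + 1), so the partition is: 1 block(s) of size 1, 1 block(s) of size 3.
In nonincreasing order the block sizes are [3, 1].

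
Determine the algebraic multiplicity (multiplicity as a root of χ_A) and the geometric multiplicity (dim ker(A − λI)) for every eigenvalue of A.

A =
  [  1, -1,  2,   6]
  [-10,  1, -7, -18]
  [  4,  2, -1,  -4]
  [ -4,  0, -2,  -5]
λ = -1: alg = 4, geom = 2

Step 1 — factor the characteristic polynomial to read off the algebraic multiplicities:
  χ_A(x) = (x + 1)^4

Step 2 — compute geometric multiplicities via the rank-nullity identity g(λ) = n − rank(A − λI):
  rank(A − (-1)·I) = 2, so dim ker(A − (-1)·I) = n − 2 = 2

Summary:
  λ = -1: algebraic multiplicity = 4, geometric multiplicity = 2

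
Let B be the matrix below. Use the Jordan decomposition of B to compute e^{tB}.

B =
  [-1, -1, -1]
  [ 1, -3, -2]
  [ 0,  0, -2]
e^{tB} =
  [t*exp(-2*t) + exp(-2*t), -t*exp(-2*t), t^2*exp(-2*t)/2 - t*exp(-2*t)]
  [t*exp(-2*t), -t*exp(-2*t) + exp(-2*t), t^2*exp(-2*t)/2 - 2*t*exp(-2*t)]
  [0, 0, exp(-2*t)]

Strategy: write B = P · J · P⁻¹ where J is a Jordan canonical form, so e^{tB} = P · e^{tJ} · P⁻¹, and e^{tJ} can be computed block-by-block.

B has Jordan form
J =
  [-2,  1,  0]
  [ 0, -2,  1]
  [ 0,  0, -2]
(up to reordering of blocks).

Per-block formulas:
  For a 3×3 Jordan block J_3(-2): exp(t · J_3(-2)) = e^(-2t)·(I + t·N + (t^2/2)·N^2), where N is the 3×3 nilpotent shift.

After assembling e^{tJ} and conjugating by P, we get:

e^{tB} =
  [t*exp(-2*t) + exp(-2*t), -t*exp(-2*t), t^2*exp(-2*t)/2 - t*exp(-2*t)]
  [t*exp(-2*t), -t*exp(-2*t) + exp(-2*t), t^2*exp(-2*t)/2 - 2*t*exp(-2*t)]
  [0, 0, exp(-2*t)]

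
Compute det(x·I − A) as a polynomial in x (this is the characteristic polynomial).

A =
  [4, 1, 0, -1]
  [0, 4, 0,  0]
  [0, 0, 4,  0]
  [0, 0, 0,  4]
x^4 - 16*x^3 + 96*x^2 - 256*x + 256

Expanding det(x·I − A) (e.g. by cofactor expansion or by noting that A is similar to its Jordan form J, which has the same characteristic polynomial as A) gives
  χ_A(x) = x^4 - 16*x^3 + 96*x^2 - 256*x + 256
which factors as (x - 4)^4. The eigenvalues (with algebraic multiplicities) are λ = 4 with multiplicity 4.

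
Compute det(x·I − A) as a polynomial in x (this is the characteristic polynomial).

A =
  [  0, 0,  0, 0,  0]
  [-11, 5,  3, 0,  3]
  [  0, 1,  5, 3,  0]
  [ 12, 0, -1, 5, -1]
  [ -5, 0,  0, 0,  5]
x^5 - 20*x^4 + 150*x^3 - 500*x^2 + 625*x

Expanding det(x·I − A) (e.g. by cofactor expansion or by noting that A is similar to its Jordan form J, which has the same characteristic polynomial as A) gives
  χ_A(x) = x^5 - 20*x^4 + 150*x^3 - 500*x^2 + 625*x
which factors as x*(x - 5)^4. The eigenvalues (with algebraic multiplicities) are λ = 0 with multiplicity 1, λ = 5 with multiplicity 4.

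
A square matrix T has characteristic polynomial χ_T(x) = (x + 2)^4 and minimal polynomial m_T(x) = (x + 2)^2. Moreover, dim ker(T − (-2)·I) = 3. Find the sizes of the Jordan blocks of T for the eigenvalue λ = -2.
Block sizes for λ = -2: [2, 1, 1]

Step 1 — from the characteristic polynomial, algebraic multiplicity of λ = -2 is 4. From dim ker(T − (-2)·I) = 3, there are exactly 3 Jordan blocks for λ = -2.
Step 2 — from the minimal polynomial, the factor (x + 2)^2 tells us the largest block for λ = -2 has size 2.
Step 3 — with total size 4, 3 blocks, and largest block 2, the block sizes (in nonincreasing order) are [2, 1, 1].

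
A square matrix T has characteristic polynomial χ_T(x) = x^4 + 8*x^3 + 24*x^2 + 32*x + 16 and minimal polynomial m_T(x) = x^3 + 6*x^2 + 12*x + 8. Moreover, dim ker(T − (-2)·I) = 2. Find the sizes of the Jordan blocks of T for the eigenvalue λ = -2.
Block sizes for λ = -2: [3, 1]

Step 1 — from the characteristic polynomial, algebraic multiplicity of λ = -2 is 4. From dim ker(T − (-2)·I) = 2, there are exactly 2 Jordan blocks for λ = -2.
Step 2 — from the minimal polynomial, the factor (x + 2)^3 tells us the largest block for λ = -2 has size 3.
Step 3 — with total size 4, 2 blocks, and largest block 3, the block sizes (in nonincreasing order) are [3, 1].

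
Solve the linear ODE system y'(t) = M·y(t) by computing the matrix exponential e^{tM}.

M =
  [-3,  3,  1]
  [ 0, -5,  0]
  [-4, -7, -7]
e^{tM} =
  [2*t*exp(-5*t) + exp(-5*t), -t^2*exp(-5*t)/2 + 3*t*exp(-5*t), t*exp(-5*t)]
  [0, exp(-5*t), 0]
  [-4*t*exp(-5*t), t^2*exp(-5*t) - 7*t*exp(-5*t), -2*t*exp(-5*t) + exp(-5*t)]

Strategy: write M = P · J · P⁻¹ where J is a Jordan canonical form, so e^{tM} = P · e^{tJ} · P⁻¹, and e^{tJ} can be computed block-by-block.

M has Jordan form
J =
  [-5,  1,  0]
  [ 0, -5,  1]
  [ 0,  0, -5]
(up to reordering of blocks).

Per-block formulas:
  For a 3×3 Jordan block J_3(-5): exp(t · J_3(-5)) = e^(-5t)·(I + t·N + (t^2/2)·N^2), where N is the 3×3 nilpotent shift.

After assembling e^{tJ} and conjugating by P, we get:

e^{tM} =
  [2*t*exp(-5*t) + exp(-5*t), -t^2*exp(-5*t)/2 + 3*t*exp(-5*t), t*exp(-5*t)]
  [0, exp(-5*t), 0]
  [-4*t*exp(-5*t), t^2*exp(-5*t) - 7*t*exp(-5*t), -2*t*exp(-5*t) + exp(-5*t)]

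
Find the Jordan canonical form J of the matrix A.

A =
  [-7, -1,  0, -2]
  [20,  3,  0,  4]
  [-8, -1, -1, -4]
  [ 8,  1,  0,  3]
J_2(-1) ⊕ J_1(-1) ⊕ J_1(1)

The characteristic polynomial is
  det(x·I − A) = x^4 + 2*x^3 - 2*x - 1 = (x - 1)*(x + 1)^3

Eigenvalues and multiplicities (the geometric multiplicity of λ is n − rank(A − λI), which equals the number of Jordan blocks for λ):
  λ = -1: algebraic multiplicity = 3, geometric multiplicity = 2
  λ = 1: algebraic multiplicity = 1, geometric multiplicity = 1

Determining the block sizes for each eigenvalue:
  λ = -1: 2 blocks summing to 3 forces exactly one block of size 2 and the rest size 1 → block sizes [2, 1]
  λ = 1: one block (gm = 1), so the single block has size am = 1 → block sizes [1]

Assembling the blocks gives a Jordan form
J =
  [-1,  1,  0, 0]
  [ 0, -1,  0, 0]
  [ 0,  0, -1, 0]
  [ 0,  0,  0, 1]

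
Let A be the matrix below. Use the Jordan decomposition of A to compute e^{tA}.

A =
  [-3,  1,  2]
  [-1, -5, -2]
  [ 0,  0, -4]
e^{tA} =
  [t*exp(-4*t) + exp(-4*t), t*exp(-4*t), 2*t*exp(-4*t)]
  [-t*exp(-4*t), -t*exp(-4*t) + exp(-4*t), -2*t*exp(-4*t)]
  [0, 0, exp(-4*t)]

Strategy: write A = P · J · P⁻¹ where J is a Jordan canonical form, so e^{tA} = P · e^{tJ} · P⁻¹, and e^{tJ} can be computed block-by-block.

A has Jordan form
J =
  [-4,  1,  0]
  [ 0, -4,  0]
  [ 0,  0, -4]
(up to reordering of blocks).

Per-block formulas:
  For a 1×1 block at λ = -4: exp(t · [-4]) = [e^(-4t)].
  For a 2×2 Jordan block J_2(-4): exp(t · J_2(-4)) = e^(-4t)·(I + t·N), where N is the 2×2 nilpotent shift.

After assembling e^{tJ} and conjugating by P, we get:

e^{tA} =
  [t*exp(-4*t) + exp(-4*t), t*exp(-4*t), 2*t*exp(-4*t)]
  [-t*exp(-4*t), -t*exp(-4*t) + exp(-4*t), -2*t*exp(-4*t)]
  [0, 0, exp(-4*t)]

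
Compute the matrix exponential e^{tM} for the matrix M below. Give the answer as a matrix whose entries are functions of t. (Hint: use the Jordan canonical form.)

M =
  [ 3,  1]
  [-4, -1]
e^{tM} =
  [2*t*exp(t) + exp(t), t*exp(t)]
  [-4*t*exp(t), -2*t*exp(t) + exp(t)]

Strategy: write M = P · J · P⁻¹ where J is a Jordan canonical form, so e^{tM} = P · e^{tJ} · P⁻¹, and e^{tJ} can be computed block-by-block.

M has Jordan form
J =
  [1, 1]
  [0, 1]
(up to reordering of blocks).

Per-block formulas:
  For a 2×2 Jordan block J_2(1): exp(t · J_2(1)) = e^(1t)·(I + t·N), where N is the 2×2 nilpotent shift.

After assembling e^{tJ} and conjugating by P, we get:

e^{tM} =
  [2*t*exp(t) + exp(t), t*exp(t)]
  [-4*t*exp(t), -2*t*exp(t) + exp(t)]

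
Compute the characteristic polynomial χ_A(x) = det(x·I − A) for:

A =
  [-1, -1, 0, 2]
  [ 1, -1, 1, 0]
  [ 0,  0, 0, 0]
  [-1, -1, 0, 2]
x^4

Expanding det(x·I − A) (e.g. by cofactor expansion or by noting that A is similar to its Jordan form J, which has the same characteristic polynomial as A) gives
  χ_A(x) = x^4
which factors as x^4. The eigenvalues (with algebraic multiplicities) are λ = 0 with multiplicity 4.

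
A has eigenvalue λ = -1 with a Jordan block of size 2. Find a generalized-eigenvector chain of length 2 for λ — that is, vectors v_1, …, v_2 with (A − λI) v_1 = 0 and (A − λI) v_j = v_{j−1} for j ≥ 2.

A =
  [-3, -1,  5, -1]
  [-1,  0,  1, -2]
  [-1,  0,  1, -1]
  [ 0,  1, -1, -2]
A Jordan chain for λ = -1 of length 2:
v_1 = (-2, -1, -1, 0)ᵀ
v_2 = (1, 0, 0, 0)ᵀ

Let N = A − (-1)·I. We want v_2 with N^2 v_2 = 0 but N^1 v_2 ≠ 0; then v_{j-1} := N · v_j for j = 2, …, 2.

Pick v_2 = (1, 0, 0, 0)ᵀ.
Then v_1 = N · v_2 = (-2, -1, -1, 0)ᵀ.

Sanity check: (A − (-1)·I) v_1 = (0, 0, 0, 0)ᵀ = 0. ✓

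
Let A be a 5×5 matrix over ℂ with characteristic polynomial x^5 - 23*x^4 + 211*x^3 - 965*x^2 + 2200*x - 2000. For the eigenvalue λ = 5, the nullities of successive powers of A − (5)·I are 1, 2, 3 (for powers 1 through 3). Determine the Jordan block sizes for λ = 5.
Block sizes for λ = 5: [3]

From the dimensions of kernels of powers, the number of Jordan blocks of size at least j is d_j − d_{j−1} where d_j = dim ker(N^j) (with d_0 = 0). Computing the differences gives [1, 1, 1].
The number of blocks of size exactly k is (#blocks of size ≥ k) − (#blocks of size ≥ k + 1), so the partition is: 1 block(s) of size 3.
In nonincreasing order the block sizes are [3].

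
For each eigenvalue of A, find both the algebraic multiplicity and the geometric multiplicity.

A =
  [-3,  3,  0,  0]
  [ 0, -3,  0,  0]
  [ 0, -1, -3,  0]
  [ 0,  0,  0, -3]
λ = -3: alg = 4, geom = 3

Step 1 — factor the characteristic polynomial to read off the algebraic multiplicities:
  χ_A(x) = (x + 3)^4

Step 2 — compute geometric multiplicities via the rank-nullity identity g(λ) = n − rank(A − λI):
  rank(A − (-3)·I) = 1, so dim ker(A − (-3)·I) = n − 1 = 3

Summary:
  λ = -3: algebraic multiplicity = 4, geometric multiplicity = 3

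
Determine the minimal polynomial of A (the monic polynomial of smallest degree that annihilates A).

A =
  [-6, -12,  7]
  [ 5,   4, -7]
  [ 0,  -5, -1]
x^3 + 3*x^2 + 3*x + 1

The characteristic polynomial is χ_A(x) = (x + 1)^3, so the eigenvalues are known. The minimal polynomial is
  m_A(x) = Π_λ (x − λ)^{k_λ}
where k_λ is the size of the *largest* Jordan block for λ (equivalently, the smallest k with (A − λI)^k v = 0 for every generalised eigenvector v of λ).

  λ = -1: largest Jordan block has size 3, contributing (x + 1)^3

So m_A(x) = (x + 1)^3 = x^3 + 3*x^2 + 3*x + 1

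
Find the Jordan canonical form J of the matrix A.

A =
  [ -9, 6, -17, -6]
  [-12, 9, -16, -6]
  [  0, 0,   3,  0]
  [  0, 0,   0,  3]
J_1(-3) ⊕ J_2(3) ⊕ J_1(3)

The characteristic polynomial is
  det(x·I − A) = x^4 - 6*x^3 + 54*x - 81 = (x - 3)^3*(x + 3)

Eigenvalues and multiplicities (the geometric multiplicity of λ is n − rank(A − λI), which equals the number of Jordan blocks for λ):
  λ = -3: algebraic multiplicity = 1, geometric multiplicity = 1
  λ = 3: algebraic multiplicity = 3, geometric multiplicity = 2

Determining the block sizes for each eigenvalue:
  λ = -3: one block (gm = 1), so the single block has size am = 1 → block sizes [1]
  λ = 3: 2 blocks summing to 3 forces exactly one block of size 2 and the rest size 1 → block sizes [2, 1]

Assembling the blocks gives a Jordan form
J =
  [-3, 0, 0, 0]
  [ 0, 3, 1, 0]
  [ 0, 0, 3, 0]
  [ 0, 0, 0, 3]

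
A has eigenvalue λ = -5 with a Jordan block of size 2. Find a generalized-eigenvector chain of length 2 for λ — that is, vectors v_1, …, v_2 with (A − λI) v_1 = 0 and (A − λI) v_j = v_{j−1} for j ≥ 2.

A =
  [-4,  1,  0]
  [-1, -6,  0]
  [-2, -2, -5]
A Jordan chain for λ = -5 of length 2:
v_1 = (1, -1, -2)ᵀ
v_2 = (1, 0, 0)ᵀ

Let N = A − (-5)·I. We want v_2 with N^2 v_2 = 0 but N^1 v_2 ≠ 0; then v_{j-1} := N · v_j for j = 2, …, 2.

Pick v_2 = (1, 0, 0)ᵀ.
Then v_1 = N · v_2 = (1, -1, -2)ᵀ.

Sanity check: (A − (-5)·I) v_1 = (0, 0, 0)ᵀ = 0. ✓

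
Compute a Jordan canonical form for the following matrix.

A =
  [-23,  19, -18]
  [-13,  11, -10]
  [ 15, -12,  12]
J_3(0)

The characteristic polynomial is
  det(x·I − A) = x^3

Eigenvalues and multiplicities (the geometric multiplicity of λ is n − rank(A − λI), which equals the number of Jordan blocks for λ):
  λ = 0: algebraic multiplicity = 3, geometric multiplicity = 1

Determining the block sizes for each eigenvalue:
  λ = 0: one block (gm = 1), so the single block has size am = 3 → block sizes [3]

Assembling the blocks gives a Jordan form
J =
  [0, 1, 0]
  [0, 0, 1]
  [0, 0, 0]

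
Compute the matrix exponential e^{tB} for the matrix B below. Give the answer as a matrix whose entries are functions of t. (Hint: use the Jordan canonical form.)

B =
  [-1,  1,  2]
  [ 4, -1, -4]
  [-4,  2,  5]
e^{tB} =
  [-2*t*exp(t) + exp(t), t*exp(t), 2*t*exp(t)]
  [4*t*exp(t), -2*t*exp(t) + exp(t), -4*t*exp(t)]
  [-4*t*exp(t), 2*t*exp(t), 4*t*exp(t) + exp(t)]

Strategy: write B = P · J · P⁻¹ where J is a Jordan canonical form, so e^{tB} = P · e^{tJ} · P⁻¹, and e^{tJ} can be computed block-by-block.

B has Jordan form
J =
  [1, 1, 0]
  [0, 1, 0]
  [0, 0, 1]
(up to reordering of blocks).

Per-block formulas:
  For a 1×1 block at λ = 1: exp(t · [1]) = [e^(1t)].
  For a 2×2 Jordan block J_2(1): exp(t · J_2(1)) = e^(1t)·(I + t·N), where N is the 2×2 nilpotent shift.

After assembling e^{tJ} and conjugating by P, we get:

e^{tB} =
  [-2*t*exp(t) + exp(t), t*exp(t), 2*t*exp(t)]
  [4*t*exp(t), -2*t*exp(t) + exp(t), -4*t*exp(t)]
  [-4*t*exp(t), 2*t*exp(t), 4*t*exp(t) + exp(t)]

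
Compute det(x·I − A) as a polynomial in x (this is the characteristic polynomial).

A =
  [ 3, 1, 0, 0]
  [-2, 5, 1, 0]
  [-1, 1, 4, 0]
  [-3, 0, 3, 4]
x^4 - 16*x^3 + 96*x^2 - 256*x + 256

Expanding det(x·I − A) (e.g. by cofactor expansion or by noting that A is similar to its Jordan form J, which has the same characteristic polynomial as A) gives
  χ_A(x) = x^4 - 16*x^3 + 96*x^2 - 256*x + 256
which factors as (x - 4)^4. The eigenvalues (with algebraic multiplicities) are λ = 4 with multiplicity 4.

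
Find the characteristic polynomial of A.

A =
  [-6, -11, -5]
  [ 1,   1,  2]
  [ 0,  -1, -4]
x^3 + 9*x^2 + 27*x + 27

Expanding det(x·I − A) (e.g. by cofactor expansion or by noting that A is similar to its Jordan form J, which has the same characteristic polynomial as A) gives
  χ_A(x) = x^3 + 9*x^2 + 27*x + 27
which factors as (x + 3)^3. The eigenvalues (with algebraic multiplicities) are λ = -3 with multiplicity 3.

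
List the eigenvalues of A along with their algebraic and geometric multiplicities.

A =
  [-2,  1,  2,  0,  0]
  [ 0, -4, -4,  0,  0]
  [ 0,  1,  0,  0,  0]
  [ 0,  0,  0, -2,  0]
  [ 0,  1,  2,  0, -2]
λ = -2: alg = 5, geom = 4

Step 1 — factor the characteristic polynomial to read off the algebraic multiplicities:
  χ_A(x) = (x + 2)^5

Step 2 — compute geometric multiplicities via the rank-nullity identity g(λ) = n − rank(A − λI):
  rank(A − (-2)·I) = 1, so dim ker(A − (-2)·I) = n − 1 = 4

Summary:
  λ = -2: algebraic multiplicity = 5, geometric multiplicity = 4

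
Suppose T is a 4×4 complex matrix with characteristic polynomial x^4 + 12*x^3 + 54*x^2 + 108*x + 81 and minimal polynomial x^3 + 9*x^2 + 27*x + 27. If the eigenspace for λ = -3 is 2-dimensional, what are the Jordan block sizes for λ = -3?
Block sizes for λ = -3: [3, 1]

Step 1 — from the characteristic polynomial, algebraic multiplicity of λ = -3 is 4. From dim ker(T − (-3)·I) = 2, there are exactly 2 Jordan blocks for λ = -3.
Step 2 — from the minimal polynomial, the factor (x + 3)^3 tells us the largest block for λ = -3 has size 3.
Step 3 — with total size 4, 2 blocks, and largest block 3, the block sizes (in nonincreasing order) are [3, 1].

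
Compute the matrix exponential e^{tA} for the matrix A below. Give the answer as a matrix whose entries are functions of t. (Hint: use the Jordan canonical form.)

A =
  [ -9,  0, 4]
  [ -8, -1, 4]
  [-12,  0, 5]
e^{tA} =
  [-3*exp(-t) + 4*exp(-3*t), 0, 2*exp(-t) - 2*exp(-3*t)]
  [-4*exp(-t) + 4*exp(-3*t), exp(-t), 2*exp(-t) - 2*exp(-3*t)]
  [-6*exp(-t) + 6*exp(-3*t), 0, 4*exp(-t) - 3*exp(-3*t)]

Strategy: write A = P · J · P⁻¹ where J is a Jordan canonical form, so e^{tA} = P · e^{tJ} · P⁻¹, and e^{tJ} can be computed block-by-block.

A has Jordan form
J =
  [-3,  0,  0]
  [ 0, -1,  0]
  [ 0,  0, -1]
(up to reordering of blocks).

Per-block formulas:
  For a 1×1 block at λ = -3: exp(t · [-3]) = [e^(-3t)].
  For a 1×1 block at λ = -1: exp(t · [-1]) = [e^(-1t)].

After assembling e^{tJ} and conjugating by P, we get:

e^{tA} =
  [-3*exp(-t) + 4*exp(-3*t), 0, 2*exp(-t) - 2*exp(-3*t)]
  [-4*exp(-t) + 4*exp(-3*t), exp(-t), 2*exp(-t) - 2*exp(-3*t)]
  [-6*exp(-t) + 6*exp(-3*t), 0, 4*exp(-t) - 3*exp(-3*t)]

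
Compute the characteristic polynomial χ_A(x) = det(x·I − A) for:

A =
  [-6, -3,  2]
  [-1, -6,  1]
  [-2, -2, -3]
x^3 + 15*x^2 + 75*x + 125

Expanding det(x·I − A) (e.g. by cofactor expansion or by noting that A is similar to its Jordan form J, which has the same characteristic polynomial as A) gives
  χ_A(x) = x^3 + 15*x^2 + 75*x + 125
which factors as (x + 5)^3. The eigenvalues (with algebraic multiplicities) are λ = -5 with multiplicity 3.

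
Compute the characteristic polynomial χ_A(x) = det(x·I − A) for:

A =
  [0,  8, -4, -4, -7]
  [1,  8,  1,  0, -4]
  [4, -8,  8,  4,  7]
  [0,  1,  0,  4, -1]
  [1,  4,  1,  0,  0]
x^5 - 20*x^4 + 160*x^3 - 640*x^2 + 1280*x - 1024

Expanding det(x·I − A) (e.g. by cofactor expansion or by noting that A is similar to its Jordan form J, which has the same characteristic polynomial as A) gives
  χ_A(x) = x^5 - 20*x^4 + 160*x^3 - 640*x^2 + 1280*x - 1024
which factors as (x - 4)^5. The eigenvalues (with algebraic multiplicities) are λ = 4 with multiplicity 5.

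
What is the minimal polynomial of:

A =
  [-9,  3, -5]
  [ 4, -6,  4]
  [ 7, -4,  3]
x^3 + 12*x^2 + 48*x + 64

The characteristic polynomial is χ_A(x) = (x + 4)^3, so the eigenvalues are known. The minimal polynomial is
  m_A(x) = Π_λ (x − λ)^{k_λ}
where k_λ is the size of the *largest* Jordan block for λ (equivalently, the smallest k with (A − λI)^k v = 0 for every generalised eigenvector v of λ).

  λ = -4: largest Jordan block has size 3, contributing (x + 4)^3

So m_A(x) = (x + 4)^3 = x^3 + 12*x^2 + 48*x + 64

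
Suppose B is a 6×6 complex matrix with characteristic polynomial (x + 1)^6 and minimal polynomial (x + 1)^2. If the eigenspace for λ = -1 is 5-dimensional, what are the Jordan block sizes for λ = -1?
Block sizes for λ = -1: [2, 1, 1, 1, 1]

Step 1 — from the characteristic polynomial, algebraic multiplicity of λ = -1 is 6. From dim ker(B − (-1)·I) = 5, there are exactly 5 Jordan blocks for λ = -1.
Step 2 — from the minimal polynomial, the factor (x + 1)^2 tells us the largest block for λ = -1 has size 2.
Step 3 — with total size 6, 5 blocks, and largest block 2, the block sizes (in nonincreasing order) are [2, 1, 1, 1, 1].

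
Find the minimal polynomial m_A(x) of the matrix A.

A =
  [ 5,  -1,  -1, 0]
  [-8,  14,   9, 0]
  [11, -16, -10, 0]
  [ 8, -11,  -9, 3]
x^3 - 9*x^2 + 27*x - 27

The characteristic polynomial is χ_A(x) = (x - 3)^4, so the eigenvalues are known. The minimal polynomial is
  m_A(x) = Π_λ (x − λ)^{k_λ}
where k_λ is the size of the *largest* Jordan block for λ (equivalently, the smallest k with (A − λI)^k v = 0 for every generalised eigenvector v of λ).

  λ = 3: largest Jordan block has size 3, contributing (x − 3)^3

So m_A(x) = (x - 3)^3 = x^3 - 9*x^2 + 27*x - 27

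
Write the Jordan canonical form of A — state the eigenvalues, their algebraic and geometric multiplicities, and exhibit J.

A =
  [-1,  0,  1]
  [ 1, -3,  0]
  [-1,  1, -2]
J_3(-2)

The characteristic polynomial is
  det(x·I − A) = x^3 + 6*x^2 + 12*x + 8 = (x + 2)^3

Eigenvalues and multiplicities (the geometric multiplicity of λ is n − rank(A − λI), which equals the number of Jordan blocks for λ):
  λ = -2: algebraic multiplicity = 3, geometric multiplicity = 1

Determining the block sizes for each eigenvalue:
  λ = -2: one block (gm = 1), so the single block has size am = 3 → block sizes [3]

Assembling the blocks gives a Jordan form
J =
  [-2,  1,  0]
  [ 0, -2,  1]
  [ 0,  0, -2]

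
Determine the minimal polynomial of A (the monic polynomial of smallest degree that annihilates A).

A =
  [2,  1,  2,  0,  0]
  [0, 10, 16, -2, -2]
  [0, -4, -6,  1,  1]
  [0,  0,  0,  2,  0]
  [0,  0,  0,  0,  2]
x^2 - 4*x + 4

The characteristic polynomial is χ_A(x) = (x - 2)^5, so the eigenvalues are known. The minimal polynomial is
  m_A(x) = Π_λ (x − λ)^{k_λ}
where k_λ is the size of the *largest* Jordan block for λ (equivalently, the smallest k with (A − λI)^k v = 0 for every generalised eigenvector v of λ).

  λ = 2: largest Jordan block has size 2, contributing (x − 2)^2

So m_A(x) = (x - 2)^2 = x^2 - 4*x + 4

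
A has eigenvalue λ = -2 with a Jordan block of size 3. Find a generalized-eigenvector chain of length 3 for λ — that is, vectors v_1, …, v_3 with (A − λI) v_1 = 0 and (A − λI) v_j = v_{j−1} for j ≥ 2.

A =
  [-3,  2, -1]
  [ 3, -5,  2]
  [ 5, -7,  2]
A Jordan chain for λ = -2 of length 3:
v_1 = (2, -2, -6)ᵀ
v_2 = (-1, 3, 5)ᵀ
v_3 = (1, 0, 0)ᵀ

Let N = A − (-2)·I. We want v_3 with N^3 v_3 = 0 but N^2 v_3 ≠ 0; then v_{j-1} := N · v_j for j = 3, …, 2.

Pick v_3 = (1, 0, 0)ᵀ.
Then v_2 = N · v_3 = (-1, 3, 5)ᵀ.
Then v_1 = N · v_2 = (2, -2, -6)ᵀ.

Sanity check: (A − (-2)·I) v_1 = (0, 0, 0)ᵀ = 0. ✓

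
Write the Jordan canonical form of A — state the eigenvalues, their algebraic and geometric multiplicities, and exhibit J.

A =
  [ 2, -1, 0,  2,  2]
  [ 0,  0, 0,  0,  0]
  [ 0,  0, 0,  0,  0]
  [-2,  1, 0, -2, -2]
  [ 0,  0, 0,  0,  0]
J_2(0) ⊕ J_1(0) ⊕ J_1(0) ⊕ J_1(0)

The characteristic polynomial is
  det(x·I − A) = x^5

Eigenvalues and multiplicities (the geometric multiplicity of λ is n − rank(A − λI), which equals the number of Jordan blocks for λ):
  λ = 0: algebraic multiplicity = 5, geometric multiplicity = 4

Determining the block sizes for each eigenvalue:
  λ = 0: 4 blocks summing to 5 forces exactly one block of size 2 and the rest size 1 → block sizes [2, 1, 1, 1]

Assembling the blocks gives a Jordan form
J =
  [0, 1, 0, 0, 0]
  [0, 0, 0, 0, 0]
  [0, 0, 0, 0, 0]
  [0, 0, 0, 0, 0]
  [0, 0, 0, 0, 0]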